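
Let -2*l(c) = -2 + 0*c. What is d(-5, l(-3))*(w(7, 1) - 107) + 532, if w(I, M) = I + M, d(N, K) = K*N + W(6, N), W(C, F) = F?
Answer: 1522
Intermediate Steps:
l(c) = 1 (l(c) = -(-2 + 0*c)/2 = -(-2 + 0)/2 = -½*(-2) = 1)
d(N, K) = N + K*N (d(N, K) = K*N + N = N + K*N)
d(-5, l(-3))*(w(7, 1) - 107) + 532 = (-5*(1 + 1))*((7 + 1) - 107) + 532 = (-5*2)*(8 - 107) + 532 = -10*(-99) + 532 = 990 + 532 = 1522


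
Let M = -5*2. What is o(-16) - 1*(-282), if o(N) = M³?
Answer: -718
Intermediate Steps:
M = -10
o(N) = -1000 (o(N) = (-10)³ = -1000)
o(-16) - 1*(-282) = -1000 - 1*(-282) = -1000 + 282 = -718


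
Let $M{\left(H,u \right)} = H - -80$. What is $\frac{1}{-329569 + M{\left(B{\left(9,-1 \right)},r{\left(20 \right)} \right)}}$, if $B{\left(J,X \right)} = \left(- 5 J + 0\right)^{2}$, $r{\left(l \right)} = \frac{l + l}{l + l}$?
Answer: $- \frac{1}{327464} \approx -3.0538 \cdot 10^{-6}$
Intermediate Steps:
$r{\left(l \right)} = 1$ ($r{\left(l \right)} = \frac{2 l}{2 l} = 2 l \frac{1}{2 l} = 1$)
$B{\left(J,X \right)} = 25 J^{2}$ ($B{\left(J,X \right)} = \left(- 5 J\right)^{2} = 25 J^{2}$)
$M{\left(H,u \right)} = 80 + H$ ($M{\left(H,u \right)} = H + 80 = 80 + H$)
$\frac{1}{-329569 + M{\left(B{\left(9,-1 \right)},r{\left(20 \right)} \right)}} = \frac{1}{-329569 + \left(80 + 25 \cdot 9^{2}\right)} = \frac{1}{-329569 + \left(80 + 25 \cdot 81\right)} = \frac{1}{-329569 + \left(80 + 2025\right)} = \frac{1}{-329569 + 2105} = \frac{1}{-327464} = - \frac{1}{327464}$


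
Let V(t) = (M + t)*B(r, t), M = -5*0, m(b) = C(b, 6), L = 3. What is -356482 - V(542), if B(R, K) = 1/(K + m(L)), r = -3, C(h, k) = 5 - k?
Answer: -192857304/541 ≈ -3.5648e+5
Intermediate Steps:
m(b) = -1 (m(b) = 5 - 1*6 = 5 - 6 = -1)
B(R, K) = 1/(-1 + K) (B(R, K) = 1/(K - 1) = 1/(-1 + K))
M = 0
V(t) = t/(-1 + t) (V(t) = (0 + t)/(-1 + t) = t/(-1 + t))
-356482 - V(542) = -356482 - 542/(-1 + 542) = -356482 - 542/541 = -192857304/541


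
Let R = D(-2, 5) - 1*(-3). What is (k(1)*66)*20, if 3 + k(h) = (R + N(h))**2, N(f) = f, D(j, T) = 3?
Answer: 60720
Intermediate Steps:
R = 6 (R = 3 - 1*(-3) = 3 + 3 = 6)
k(h) = -3 + (6 + h)**2
(k(1)*66)*20 = ((-3 + (6 + 1)**2)*66)*20 = ((-3 + 7**2)*66)*20 = ((-3 + 49)*66)*20 = (46*66)*20 = 3036*20 = 60720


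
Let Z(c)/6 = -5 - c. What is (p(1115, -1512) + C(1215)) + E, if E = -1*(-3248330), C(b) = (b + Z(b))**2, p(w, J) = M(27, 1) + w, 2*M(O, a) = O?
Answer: 81040967/2 ≈ 4.0520e+7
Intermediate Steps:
M(O, a) = O/2
Z(c) = -30 - 6*c (Z(c) = 6*(-5 - c) = -30 - 6*c)
p(w, J) = 27/2 + w (p(w, J) = (1/2)*27 + w = 27/2 + w)
C(b) = (-30 - 5*b)**2 (C(b) = (b + (-30 - 6*b))**2 = (-30 - 5*b)**2)
E = 3248330
(p(1115, -1512) + C(1215)) + E = ((27/2 + 1115) + 25*(6 + 1215)**2) + 3248330 = (2257/2 + 25*1221**2) + 3248330 = (2257/2 + 25*1490841) + 3248330 = (2257/2 + 37271025) + 3248330 = 74544307/2 + 3248330 = 81040967/2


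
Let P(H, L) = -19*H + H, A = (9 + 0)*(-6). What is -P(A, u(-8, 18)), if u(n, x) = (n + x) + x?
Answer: -972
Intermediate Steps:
A = -54 (A = 9*(-6) = -54)
u(n, x) = n + 2*x
P(H, L) = -18*H
-P(A, u(-8, 18)) = -(-18)*(-54) = -1*972 = -972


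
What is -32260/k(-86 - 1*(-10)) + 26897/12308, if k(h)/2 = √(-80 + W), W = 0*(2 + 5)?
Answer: 26897/12308 + 1613*I*√5/2 ≈ 2.1853 + 1803.4*I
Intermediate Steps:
W = 0 (W = 0*7 = 0)
k(h) = 8*I*√5 (k(h) = 2*√(-80 + 0) = 2*√(-80) = 2*(4*I*√5) = 8*I*√5)
-32260/k(-86 - 1*(-10)) + 26897/12308 = -32260*(-I*√5/40) + 26897/12308 = -(-1613)*I*√5/2 + 26897*(1/12308) = 1613*I*√5/2 + 26897/12308 = 26897/12308 + 1613*I*√5/2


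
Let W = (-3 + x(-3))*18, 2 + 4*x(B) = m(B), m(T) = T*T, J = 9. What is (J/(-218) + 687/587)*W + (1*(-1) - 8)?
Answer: -8805123/255932 ≈ -34.404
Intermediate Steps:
m(T) = T**2
x(B) = -1/2 + B**2/4
W = -45/2 (W = (-3 + (-1/2 + (1/4)*(-3)**2))*18 = (-3 + (-1/2 + (1/4)*9))*18 = (-3 + (-1/2 + 9/4))*18 = (-3 + 7/4)*18 = -5/4*18 = -45/2 ≈ -22.500)
(J/(-218) + 687/587)*W + (1*(-1) - 8) = (9/(-218) + 687/587)*(-45/2) + (1*(-1) - 8) = (9*(-1/218) + 687*(1/587))*(-45/2) + (-1 - 8) = (-9/218 + 687/587)*(-45/2) - 9 = (144483/127966)*(-45/2) - 9 = -6501735/255932 - 9 = -8805123/255932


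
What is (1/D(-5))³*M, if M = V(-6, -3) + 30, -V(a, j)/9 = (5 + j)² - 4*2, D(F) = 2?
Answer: 33/4 ≈ 8.2500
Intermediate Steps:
V(a, j) = 72 - 9*(5 + j)² (V(a, j) = -9*((5 + j)² - 4*2) = -9*((5 + j)² - 8) = -9*(-8 + (5 + j)²) = 72 - 9*(5 + j)²)
M = 66 (M = (72 - 9*(5 - 3)²) + 30 = (72 - 9*2²) + 30 = (72 - 9*4) + 30 = (72 - 36) + 30 = 36 + 30 = 66)
(1/D(-5))³*M = (1/2)³*66 = (½)³*66 = (⅛)*66 = 33/4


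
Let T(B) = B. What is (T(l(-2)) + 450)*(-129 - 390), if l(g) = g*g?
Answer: -235626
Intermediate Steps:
l(g) = g²
(T(l(-2)) + 450)*(-129 - 390) = ((-2)² + 450)*(-129 - 390) = (4 + 450)*(-519) = 454*(-519) = -235626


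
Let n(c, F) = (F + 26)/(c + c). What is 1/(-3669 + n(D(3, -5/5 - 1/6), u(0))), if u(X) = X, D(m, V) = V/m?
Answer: -7/25917 ≈ -0.00027009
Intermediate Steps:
n(c, F) = (26 + F)/(2*c) (n(c, F) = (26 + F)/((2*c)) = (26 + F)*(1/(2*c)) = (26 + F)/(2*c))
1/(-3669 + n(D(3, -5/5 - 1/6), u(0))) = 1/(-3669 + (26 + 0)/(2*(((-5/5 - 1/6)/3)))) = 1/(-3669 + (1/2)*26/((-5*1/5 - 1*1/6)*(1/3))) = 1/(-3669 + (1/2)*26/((-1 - 1/6)*(1/3))) = 1/(-3669 + (1/2)*26/(-7/6*1/3)) = 1/(-3669 + (1/2)*26/(-7/18)) = 1/(-3669 + (1/2)*(-18/7)*26) = 1/(-3669 - 234/7) = 1/(-25917/7) = -7/25917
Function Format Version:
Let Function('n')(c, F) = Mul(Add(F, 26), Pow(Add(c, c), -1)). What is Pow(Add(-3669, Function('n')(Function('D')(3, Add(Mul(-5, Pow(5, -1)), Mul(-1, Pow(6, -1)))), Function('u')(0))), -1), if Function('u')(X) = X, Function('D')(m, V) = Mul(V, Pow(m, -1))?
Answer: Rational(-7, 25917) ≈ -0.00027009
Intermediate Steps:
Function('n')(c, F) = Mul(Rational(1, 2), Pow(c, -1), Add(26, F)) (Function('n')(c, F) = Mul(Add(26, F), Pow(Mul(2, c), -1)) = Mul(Add(26, F), Mul(Rational(1, 2), Pow(c, -1))) = Mul(Rational(1, 2), Pow(c, -1), Add(26, F)))
Pow(Add(-3669, Function('n')(Function('D')(3, Add(Mul(-5, Pow(5, -1)), Mul(-1, Pow(6, -1)))), Function('u')(0))), -1) = Pow(Add(-3669, Mul(Rational(1, 2), Pow(Mul(Add(Mul(-5, Pow(5, -1)), Mul(-1, Pow(6, -1))), Pow(3, -1)), -1), Add(26, 0))), -1) = Pow(Add(-3669, Mul(Rational(1, 2), Pow(Mul(Add(Mul(-5, Rational(1, 5)), Mul(-1, Rational(1, 6))), Rational(1, 3)), -1), 26)), -1) = Pow(Add(-3669, Mul(Rational(1, 2), Pow(Mul(Add(-1, Rational(-1, 6)), Rational(1, 3)), -1), 26)), -1) = Pow(Add(-3669, Mul(Rational(1, 2), Pow(Mul(Rational(-7, 6), Rational(1, 3)), -1), 26)), -1) = Pow(Add(-3669, Mul(Rational(1, 2), Pow(Rational(-7, 18), -1), 26)), -1) = Pow(Add(-3669, Mul(Rational(1, 2), Rational(-18, 7), 26)), -1) = Pow(Add(-3669, Rational(-234, 7)), -1) = Pow(Rational(-25917, 7), -1) = Rational(-7, 25917)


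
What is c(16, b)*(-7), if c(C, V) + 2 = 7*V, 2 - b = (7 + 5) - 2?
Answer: 406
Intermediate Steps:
b = -8 (b = 2 - ((7 + 5) - 2) = 2 - (12 - 2) = 2 - 1*10 = 2 - 10 = -8)
c(C, V) = -2 + 7*V
c(16, b)*(-7) = (-2 + 7*(-8))*(-7) = (-2 - 56)*(-7) = -58*(-7) = 406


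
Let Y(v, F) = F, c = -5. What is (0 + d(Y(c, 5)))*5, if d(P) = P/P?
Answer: 5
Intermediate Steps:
d(P) = 1
(0 + d(Y(c, 5)))*5 = (0 + 1)*5 = 1*5 = 5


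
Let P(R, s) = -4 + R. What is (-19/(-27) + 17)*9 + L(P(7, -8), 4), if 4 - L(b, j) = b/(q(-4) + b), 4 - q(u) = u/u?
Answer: 977/6 ≈ 162.83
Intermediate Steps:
q(u) = 3 (q(u) = 4 - u/u = 4 - 1*1 = 4 - 1 = 3)
L(b, j) = 4 - b/(3 + b)
(-19/(-27) + 17)*9 + L(P(7, -8), 4) = (-19/(-27) + 17)*9 + 3*(4 + (-4 + 7))/(3 + (-4 + 7)) = (-19*(-1/27) + 17)*9 + 3*(4 + 3)/(3 + 3) = (19/27 + 17)*9 + 3*7/6 = (478/27)*9 + 3*(1/6)*7 = 478/3 + 7/2 = 977/6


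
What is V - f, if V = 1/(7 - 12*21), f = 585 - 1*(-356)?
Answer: -230546/245 ≈ -941.00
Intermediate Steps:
f = 941 (f = 585 + 356 = 941)
V = -1/245 (V = 1/(7 - 252) = 1/(-245) = -1/245 ≈ -0.0040816)
V - f = -1/245 - 1*941 = -1/245 - 941 = -230546/245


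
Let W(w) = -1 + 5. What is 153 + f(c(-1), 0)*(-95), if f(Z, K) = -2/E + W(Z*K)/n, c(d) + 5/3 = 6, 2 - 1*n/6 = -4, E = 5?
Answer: 1624/9 ≈ 180.44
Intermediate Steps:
n = 36 (n = 12 - 6*(-4) = 12 + 24 = 36)
W(w) = 4
c(d) = 13/3 (c(d) = -5/3 + 6 = 13/3)
f(Z, K) = -13/45 (f(Z, K) = -2/5 + 4/36 = -2*⅕ + 4*(1/36) = -⅖ + ⅑ = -13/45)
153 + f(c(-1), 0)*(-95) = 153 - 13/45*(-95) = 153 + 247/9 = 1624/9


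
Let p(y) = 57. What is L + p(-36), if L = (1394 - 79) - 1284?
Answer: 88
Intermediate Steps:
L = 31 (L = 1315 - 1284 = 31)
L + p(-36) = 31 + 57 = 88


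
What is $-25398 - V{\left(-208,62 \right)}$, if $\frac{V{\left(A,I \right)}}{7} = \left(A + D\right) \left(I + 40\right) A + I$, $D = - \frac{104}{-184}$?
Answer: $- \frac{709144888}{23} \approx -3.0832 \cdot 10^{7}$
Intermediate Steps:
$D = \frac{13}{23}$ ($D = \left(-104\right) \left(- \frac{1}{184}\right) = \frac{13}{23} \approx 0.56522$)
$V{\left(A,I \right)} = 7 I + 7 A \left(40 + I\right) \left(\frac{13}{23} + A\right)$ ($V{\left(A,I \right)} = 7 \left(\left(A + \frac{13}{23}\right) \left(I + 40\right) A + I\right) = 7 \left(\left(\frac{13}{23} + A\right) \left(40 + I\right) A + I\right) = 7 \left(\left(40 + I\right) \left(\frac{13}{23} + A\right) A + I\right) = 7 \left(A \left(40 + I\right) \left(\frac{13}{23} + A\right) + I\right) = 7 \left(I + A \left(40 + I\right) \left(\frac{13}{23} + A\right)\right) = 7 I + 7 A \left(40 + I\right) \left(\frac{13}{23} + A\right)$)
$-25398 - V{\left(-208,62 \right)} = -25398 - \left(7 \cdot 62 + 280 \left(-208\right)^{2} + \frac{3640}{23} \left(-208\right) + 7 \cdot 62 \left(-208\right)^{2} + \frac{91}{23} \left(-208\right) 62\right) = -25398 - \left(434 + 280 \cdot 43264 - \frac{757120}{23} + 7 \cdot 62 \cdot 43264 - \frac{1173536}{23}\right) = -25398 - \left(434 + 12113920 - \frac{757120}{23} + 18776576 - \frac{1173536}{23}\right) = -25398 - \frac{708560734}{23} = - \frac{709144888}{23}$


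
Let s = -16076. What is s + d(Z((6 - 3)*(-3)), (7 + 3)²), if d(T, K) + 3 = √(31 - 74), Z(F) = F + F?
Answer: -16079 + I*√43 ≈ -16079.0 + 6.5574*I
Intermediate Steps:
Z(F) = 2*F
d(T, K) = -3 + I*√43 (d(T, K) = -3 + √(31 - 74) = -3 + √(-43) = -3 + I*√43)
s + d(Z((6 - 3)*(-3)), (7 + 3)²) = -16076 + (-3 + I*√43) = -16079 + I*√43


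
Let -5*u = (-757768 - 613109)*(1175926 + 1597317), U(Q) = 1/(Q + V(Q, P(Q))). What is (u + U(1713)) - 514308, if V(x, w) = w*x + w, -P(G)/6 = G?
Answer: 66967381912621726804/88073895 ≈ 7.6035e+11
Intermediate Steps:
P(G) = -6*G
V(x, w) = w + w*x
U(Q) = 1/(Q - 6*Q*(1 + Q)) (U(Q) = 1/(Q + (-6*Q)*(1 + Q)) = 1/(Q - 6*Q*(1 + Q)))
u = 3801775044111/5 (u = -(-757768 - 613109)*(1175926 + 1597317)/5 = -(-1370877)*2773243/5 = -⅕*(-3801775044111) = 3801775044111/5 ≈ 7.6035e+11)
(u + U(1713)) - 514308 = (3801775044111/5 + 1/(1713*(-5 - 6*1713))) - 514308 = (3801775044111/5 + 1/(1713*(-5 - 10278))) - 514308 = (3801775044111/5 + (1/1713)/(-10283)) - 514308 = (3801775044111/5 + (1/1713)*(-1/10283)) - 514308 = (3801775044111/5 - 1/17614779) - 514308 = 66967427209730516464/88073895 - 514308 = 66967381912621726804/88073895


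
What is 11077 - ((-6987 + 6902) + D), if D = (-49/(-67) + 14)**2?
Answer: 49132049/4489 ≈ 10945.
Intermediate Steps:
D = 974169/4489 (D = (-49*(-1/67) + 14)**2 = (49/67 + 14)**2 = (987/67)**2 = 974169/4489 ≈ 217.01)
11077 - ((-6987 + 6902) + D) = 11077 - ((-6987 + 6902) + 974169/4489) = 11077 - (-85 + 974169/4489) = 11077 - 1*592604/4489 = 11077 - 592604/4489 = 49132049/4489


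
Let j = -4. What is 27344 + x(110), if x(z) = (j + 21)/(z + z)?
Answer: 6015697/220 ≈ 27344.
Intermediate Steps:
x(z) = 17/(2*z) (x(z) = (-4 + 21)/(z + z) = 17/((2*z)) = 17*(1/(2*z)) = 17/(2*z))
27344 + x(110) = 27344 + (17/2)/110 = 27344 + (17/2)*(1/110) = 27344 + 17/220 = 6015697/220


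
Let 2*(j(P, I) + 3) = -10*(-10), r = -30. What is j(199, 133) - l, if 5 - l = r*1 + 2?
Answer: 14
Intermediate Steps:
j(P, I) = 47 (j(P, I) = -3 + (-10*(-10))/2 = -3 + (½)*100 = -3 + 50 = 47)
l = 33 (l = 5 - (-30*1 + 2) = 5 - (-30 + 2) = 5 - 1*(-28) = 5 + 28 = 33)
j(199, 133) - l = 47 - 1*33 = 47 - 33 = 14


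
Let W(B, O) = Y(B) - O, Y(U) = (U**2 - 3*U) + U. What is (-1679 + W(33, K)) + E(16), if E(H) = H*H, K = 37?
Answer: -437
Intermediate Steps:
E(H) = H**2
Y(U) = U**2 - 2*U
W(B, O) = -O + B*(-2 + B) (W(B, O) = B*(-2 + B) - O = -O + B*(-2 + B))
(-1679 + W(33, K)) + E(16) = (-1679 + (-1*37 + 33*(-2 + 33))) + 16**2 = (-1679 + (-37 + 33*31)) + 256 = (-1679 + (-37 + 1023)) + 256 = (-1679 + 986) + 256 = -693 + 256 = -437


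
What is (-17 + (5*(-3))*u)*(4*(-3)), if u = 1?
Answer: 384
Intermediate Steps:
(-17 + (5*(-3))*u)*(4*(-3)) = (-17 + (5*(-3))*1)*(4*(-3)) = (-17 - 15*1)*(-12) = (-17 - 15)*(-12) = -32*(-12) = 384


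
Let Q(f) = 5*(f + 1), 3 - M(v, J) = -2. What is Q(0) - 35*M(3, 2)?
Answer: -170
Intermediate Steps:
M(v, J) = 5 (M(v, J) = 3 - 1*(-2) = 3 + 2 = 5)
Q(f) = 5 + 5*f (Q(f) = 5*(1 + f) = 5 + 5*f)
Q(0) - 35*M(3, 2) = (5 + 5*0) - 35*5 = (5 + 0) - 175 = 5 - 175 = -170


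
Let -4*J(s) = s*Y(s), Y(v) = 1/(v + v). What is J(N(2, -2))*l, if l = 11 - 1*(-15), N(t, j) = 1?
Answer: -13/4 ≈ -3.2500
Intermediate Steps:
l = 26 (l = 11 + 15 = 26)
Y(v) = 1/(2*v)
J(s) = -⅛ (J(s) = -s*1/(2*s)/4 = -¼*½ = -⅛)
J(N(2, -2))*l = -⅛*26 = -13/4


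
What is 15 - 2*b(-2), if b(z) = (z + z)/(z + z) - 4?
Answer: 21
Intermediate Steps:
b(z) = -3 (b(z) = (2*z)/((2*z)) - 4 = (2*z)*(1/(2*z)) - 4 = 1 - 4 = -3)
15 - 2*b(-2) = 15 - 2*(-3) = 15 + 6 = 21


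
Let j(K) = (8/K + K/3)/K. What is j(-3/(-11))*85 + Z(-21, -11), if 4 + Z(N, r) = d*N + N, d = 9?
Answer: 80609/9 ≈ 8956.6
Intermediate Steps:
Z(N, r) = -4 + 10*N (Z(N, r) = -4 + (9*N + N) = -4 + 10*N)
j(K) = (8/K + K/3)/K (j(K) = (8/K + K*(⅓))/K = (8/K + K/3)/K)
j(-3/(-11))*85 + Z(-21, -11) = (⅓ + 8/(-3/(-11))²)*85 + (-4 + 10*(-21)) = (⅓ + 8/(-3*(-1/11))²)*85 + (-4 - 210) = (⅓ + 8/(3/11)²)*85 - 214 = (⅓ + 8*(121/9))*85 - 214 = (⅓ + 968/9)*85 - 214 = (971/9)*85 - 214 = 82535/9 - 214 = 80609/9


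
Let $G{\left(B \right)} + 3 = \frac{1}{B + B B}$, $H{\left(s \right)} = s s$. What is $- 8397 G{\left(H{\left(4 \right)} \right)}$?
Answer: $\frac{6843555}{272} \approx 25160.0$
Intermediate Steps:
$H{\left(s \right)} = s^{2}$
$G{\left(B \right)} = -3 + \frac{1}{B + B^{2}}$ ($G{\left(B \right)} = -3 + \frac{1}{B + B B} = -3 + \frac{1}{B + B^{2}}$)
$- 8397 G{\left(H{\left(4 \right)} \right)} = - 8397 \frac{1 - 3 \cdot 4^{2} - 3 \left(4^{2}\right)^{2}}{4^{2} \left(1 + 4^{2}\right)} = - 8397 \frac{1 - 48 - 3 \cdot 16^{2}}{16 \left(1 + 16\right)} = - 8397 \frac{1 - 48 - 768}{16 \cdot 17} = - 8397 \cdot \frac{1}{16} \cdot \frac{1}{17} \left(1 - 48 - 768\right) = - 8397 \cdot \frac{1}{16} \cdot \frac{1}{17} \left(-815\right) = \left(-8397\right) \left(- \frac{815}{272}\right) = \frac{6843555}{272}$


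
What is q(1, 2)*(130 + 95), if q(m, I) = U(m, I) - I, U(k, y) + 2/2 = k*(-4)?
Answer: -1575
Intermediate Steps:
U(k, y) = -1 - 4*k (U(k, y) = -1 + k*(-4) = -1 - 4*k)
q(m, I) = -1 - I - 4*m (q(m, I) = (-1 - 4*m) - I = -1 - I - 4*m)
q(1, 2)*(130 + 95) = (-1 - 1*2 - 4*1)*(130 + 95) = (-1 - 2 - 4)*225 = -7*225 = -1575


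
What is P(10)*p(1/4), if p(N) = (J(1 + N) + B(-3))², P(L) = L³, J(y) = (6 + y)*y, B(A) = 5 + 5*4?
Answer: 37128125/32 ≈ 1.1603e+6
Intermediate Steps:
B(A) = 25 (B(A) = 5 + 20 = 25)
J(y) = y*(6 + y)
p(N) = (25 + (1 + N)*(7 + N))² (p(N) = ((1 + N)*(6 + (1 + N)) + 25)² = ((1 + N)*(7 + N) + 25)² = (25 + (1 + N)*(7 + N))²)
P(10)*p(1/4) = 10³*(25 + (1 + 1/4)*(7 + 1/4))² = 1000*(25 + (1 + ¼)*(7 + ¼))² = 1000*(25 + (5/4)*(29/4))² = 1000*(25 + 145/16)² = 1000*(545/16)² = 1000*(297025/256) = 37128125/32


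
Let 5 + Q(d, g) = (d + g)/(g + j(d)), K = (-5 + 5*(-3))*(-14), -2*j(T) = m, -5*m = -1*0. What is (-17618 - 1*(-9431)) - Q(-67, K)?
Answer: -2291173/280 ≈ -8182.8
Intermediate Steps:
m = 0 (m = -(-1)*0/5 = -⅕*0 = 0)
j(T) = 0 (j(T) = -½*0 = 0)
K = 280 (K = (-5 - 15)*(-14) = -20*(-14) = 280)
Q(d, g) = -5 + (d + g)/g (Q(d, g) = -5 + (d + g)/(g + 0) = -5 + (d + g)/g)
(-17618 - 1*(-9431)) - Q(-67, K) = (-17618 - 1*(-9431)) - (-4 - 67/280) = (-17618 + 9431) - (-4 - 67*1/280) = -8187 - (-4 - 67/280) = -8187 - 1*(-1187/280) = -8187 + 1187/280 = -2291173/280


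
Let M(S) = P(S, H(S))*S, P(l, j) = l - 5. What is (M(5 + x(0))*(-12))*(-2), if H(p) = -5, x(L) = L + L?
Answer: 0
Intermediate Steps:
x(L) = 2*L
P(l, j) = -5 + l
M(S) = S*(-5 + S) (M(S) = (-5 + S)*S = S*(-5 + S))
(M(5 + x(0))*(-12))*(-2) = (((5 + 2*0)*(-5 + (5 + 2*0)))*(-12))*(-2) = (((5 + 0)*(-5 + (5 + 0)))*(-12))*(-2) = ((5*(-5 + 5))*(-12))*(-2) = ((5*0)*(-12))*(-2) = (0*(-12))*(-2) = 0*(-2) = 0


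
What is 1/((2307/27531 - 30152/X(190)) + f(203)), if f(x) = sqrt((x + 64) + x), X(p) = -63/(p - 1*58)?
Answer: 118233087805/7469457541901911 - 9357481*sqrt(470)/37347287709509555 ≈ 1.5823e-5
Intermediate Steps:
X(p) = -63/(-58 + p) (X(p) = -63/(p - 58) = -63/(-58 + p))
f(x) = sqrt(64 + 2*x) (f(x) = sqrt((64 + x) + x) = sqrt(64 + 2*x))
1/((2307/27531 - 30152/X(190)) + f(203)) = 1/((2307/27531 - 30152/((-63/(-58 + 190)))) + sqrt(64 + 2*203)) = 1/((2307*(1/27531) - 30152/((-63/132))) + sqrt(64 + 406)) = 1/((769/9177 - 30152/((-63*1/132))) + sqrt(470)) = 1/((769/9177 - 30152/(-21/44)) + sqrt(470)) = 1/((769/9177 - 30152*(-44/21)) + sqrt(470)) = 1/((769/9177 + 1326688/21) + sqrt(470)) = 1/(193254475/3059 + sqrt(470))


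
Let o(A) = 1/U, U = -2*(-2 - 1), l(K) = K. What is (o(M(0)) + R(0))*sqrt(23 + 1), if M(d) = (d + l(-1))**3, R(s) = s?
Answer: sqrt(6)/3 ≈ 0.81650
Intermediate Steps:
U = 6 (U = -2*(-3) = 6)
M(d) = (-1 + d)**3 (M(d) = (d - 1)**3 = (-1 + d)**3)
o(A) = 1/6
(o(M(0)) + R(0))*sqrt(23 + 1) = (1/6 + 0)*sqrt(23 + 1) = sqrt(24)/6 = (2*sqrt(6))/6 = sqrt(6)/3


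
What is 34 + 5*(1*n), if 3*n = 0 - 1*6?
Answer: 24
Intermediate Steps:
n = -2 (n = (0 - 1*6)/3 = (0 - 6)/3 = (⅓)*(-6) = -2)
34 + 5*(1*n) = 34 + 5*(1*(-2)) = 34 + 5*(-2) = 34 - 10 = 24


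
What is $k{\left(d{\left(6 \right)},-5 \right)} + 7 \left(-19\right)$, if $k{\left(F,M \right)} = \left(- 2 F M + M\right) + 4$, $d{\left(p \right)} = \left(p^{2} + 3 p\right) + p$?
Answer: $466$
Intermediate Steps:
$d{\left(p \right)} = p^{2} + 4 p$
$k{\left(F,M \right)} = 4 + M - 2 F M$ ($k{\left(F,M \right)} = \left(- 2 F M + M\right) + 4 = \left(M - 2 F M\right) + 4 = 4 + M - 2 F M$)
$k{\left(d{\left(6 \right)},-5 \right)} + 7 \left(-19\right) = \left(4 - 5 - 2 \cdot 6 \left(4 + 6\right) \left(-5\right)\right) + 7 \left(-19\right) = \left(4 - 5 - 2 \cdot 6 \cdot 10 \left(-5\right)\right) - 133 = \left(4 - 5 - 120 \left(-5\right)\right) - 133 = \left(4 - 5 + 600\right) - 133 = 599 - 133 = 466$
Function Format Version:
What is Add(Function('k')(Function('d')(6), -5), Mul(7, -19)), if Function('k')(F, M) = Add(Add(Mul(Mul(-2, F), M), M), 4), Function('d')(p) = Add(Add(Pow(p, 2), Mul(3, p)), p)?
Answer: 466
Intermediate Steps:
Function('d')(p) = Add(Pow(p, 2), Mul(4, p))
Function('k')(F, M) = Add(4, M, Mul(-2, F, M)) (Function('k')(F, M) = Add(Add(Mul(-2, F, M), M), 4) = Add(Add(M, Mul(-2, F, M)), 4) = Add(4, M, Mul(-2, F, M)))
Add(Function('k')(Function('d')(6), -5), Mul(7, -19)) = Add(Add(4, -5, Mul(-2, Mul(6, Add(4, 6)), -5)), Mul(7, -19)) = Add(Add(4, -5, Mul(-2, Mul(6, 10), -5)), -133) = Add(Add(4, -5, Mul(-2, 60, -5)), -133) = Add(Add(4, -5, 600), -133) = Add(599, -133) = 466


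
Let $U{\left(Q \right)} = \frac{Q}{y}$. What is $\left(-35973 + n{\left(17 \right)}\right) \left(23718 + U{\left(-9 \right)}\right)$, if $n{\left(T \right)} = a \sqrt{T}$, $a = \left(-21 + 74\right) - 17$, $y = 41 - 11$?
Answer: $- \frac{8531968221}{10} + \frac{4269186 \sqrt{17}}{5} \approx -8.4968 \cdot 10^{8}$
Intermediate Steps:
$y = 30$
$a = 36$ ($a = 53 - 17 = 36$)
$n{\left(T \right)} = 36 \sqrt{T}$
$U{\left(Q \right)} = \frac{Q}{30}$
$\left(-35973 + n{\left(17 \right)}\right) \left(23718 + U{\left(-9 \right)}\right) = \left(-35973 + 36 \sqrt{17}\right) \left(23718 + \frac{1}{30} \left(-9\right)\right) = \left(-35973 + 36 \sqrt{17}\right) \left(23718 - \frac{3}{10}\right) = \left(-35973 + 36 \sqrt{17}\right) \frac{237177}{10} = - \frac{8531968221}{10} + \frac{4269186 \sqrt{17}}{5}$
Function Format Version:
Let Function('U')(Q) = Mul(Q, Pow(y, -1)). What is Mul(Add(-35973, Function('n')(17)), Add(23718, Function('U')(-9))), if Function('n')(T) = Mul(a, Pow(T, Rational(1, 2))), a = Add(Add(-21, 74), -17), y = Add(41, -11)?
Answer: Add(Rational(-8531968221, 10), Mul(Rational(4269186, 5), Pow(17, Rational(1, 2)))) ≈ -8.4968e+8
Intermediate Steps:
y = 30
a = 36 (a = Add(53, -17) = 36)
Function('n')(T) = Mul(36, Pow(T, Rational(1, 2)))
Function('U')(Q) = Mul(Rational(1, 30), Q) (Function('U')(Q) = Mul(Q, Pow(30, -1)) = Mul(Q, Rational(1, 30)) = Mul(Rational(1, 30), Q))
Mul(Add(-35973, Function('n')(17)), Add(23718, Function('U')(-9))) = Mul(Add(-35973, Mul(36, Pow(17, Rational(1, 2)))), Add(23718, Mul(Rational(1, 30), -9))) = Mul(Add(-35973, Mul(36, Pow(17, Rational(1, 2)))), Add(23718, Rational(-3, 10))) = Mul(Add(-35973, Mul(36, Pow(17, Rational(1, 2)))), Rational(237177, 10)) = Add(Rational(-8531968221, 10), Mul(Rational(4269186, 5), Pow(17, Rational(1, 2))))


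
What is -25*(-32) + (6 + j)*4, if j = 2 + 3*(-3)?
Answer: 796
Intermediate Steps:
j = -7 (j = 2 - 9 = -7)
-25*(-32) + (6 + j)*4 = -25*(-32) + (6 - 7)*4 = 800 - 1*4 = 800 - 4 = 796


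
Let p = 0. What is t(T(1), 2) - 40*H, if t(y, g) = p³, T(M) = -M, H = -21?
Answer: 840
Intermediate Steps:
t(y, g) = 0 (t(y, g) = 0³ = 0)
t(T(1), 2) - 40*H = 0 - 40*(-21) = 0 + 840 = 840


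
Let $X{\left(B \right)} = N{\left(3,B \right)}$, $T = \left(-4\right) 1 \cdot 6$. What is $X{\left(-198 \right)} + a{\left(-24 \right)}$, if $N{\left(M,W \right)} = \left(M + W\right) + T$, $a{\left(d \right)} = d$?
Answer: $-243$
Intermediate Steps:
$T = -24$ ($T = \left(-4\right) 6 = -24$)
$N{\left(M,W \right)} = -24 + M + W$ ($N{\left(M,W \right)} = \left(M + W\right) - 24 = -24 + M + W$)
$X{\left(B \right)} = -21 + B$ ($X{\left(B \right)} = -24 + 3 + B = -21 + B$)
$X{\left(-198 \right)} + a{\left(-24 \right)} = \left(-21 - 198\right) - 24 = -219 - 24 = -243$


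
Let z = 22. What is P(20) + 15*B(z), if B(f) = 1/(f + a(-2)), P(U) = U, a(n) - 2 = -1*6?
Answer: 125/6 ≈ 20.833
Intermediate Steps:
a(n) = -4 (a(n) = 2 - 1*6 = 2 - 6 = -4)
B(f) = 1/(-4 + f) (B(f) = 1/(f - 4) = 1/(-4 + f))
P(20) + 15*B(z) = 20 + 15/(-4 + 22) = 20 + 15/18 = 20 + 15*(1/18) = 20 + 5/6 = 125/6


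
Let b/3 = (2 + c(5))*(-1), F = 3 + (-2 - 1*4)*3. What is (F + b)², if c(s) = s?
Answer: 1296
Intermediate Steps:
F = -15 (F = 3 + (-2 - 4)*3 = 3 - 6*3 = 3 - 18 = -15)
b = -21 (b = 3*((2 + 5)*(-1)) = 3*(7*(-1)) = 3*(-7) = -21)
(F + b)² = (-15 - 21)² = (-36)² = 1296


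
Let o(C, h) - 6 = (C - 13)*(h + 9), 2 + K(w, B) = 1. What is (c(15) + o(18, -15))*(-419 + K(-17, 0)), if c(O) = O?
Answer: 3780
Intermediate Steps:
K(w, B) = -1 (K(w, B) = -2 + 1 = -1)
o(C, h) = 6 + (-13 + C)*(9 + h) (o(C, h) = 6 + (C - 13)*(h + 9) = 6 + (-13 + C)*(9 + h))
(c(15) + o(18, -15))*(-419 + K(-17, 0)) = (15 + (-111 - 13*(-15) + 9*18 + 18*(-15)))*(-419 - 1) = (15 + (-111 + 195 + 162 - 270))*(-420) = (15 - 24)*(-420) = -9*(-420) = 3780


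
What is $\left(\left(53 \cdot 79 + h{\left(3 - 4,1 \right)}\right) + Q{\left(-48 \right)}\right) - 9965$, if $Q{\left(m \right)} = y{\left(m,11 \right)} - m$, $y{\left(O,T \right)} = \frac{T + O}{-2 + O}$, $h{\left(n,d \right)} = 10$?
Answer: $- \frac{285963}{50} \approx -5719.3$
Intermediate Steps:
$y{\left(O,T \right)} = \frac{O + T}{-2 + O}$
$Q{\left(m \right)} = - m + \frac{11 + m}{-2 + m}$ ($Q{\left(m \right)} = \frac{m + 11}{-2 + m} - m = \frac{11 + m}{-2 + m} - m = - m + \frac{11 + m}{-2 + m}$)
$\left(\left(53 \cdot 79 + h{\left(3 - 4,1 \right)}\right) + Q{\left(-48 \right)}\right) - 9965 = \left(\left(53 \cdot 79 + 10\right) + \frac{11 - 48 - - 48 \left(-2 - 48\right)}{-2 - 48}\right) - 9965 = \left(\left(4187 + 10\right) + \frac{11 - 48 - \left(-48\right) \left(-50\right)}{-50}\right) - 9965 = \left(4197 - \frac{11 - 48 - 2400}{50}\right) - 9965 = \left(4197 - - \frac{2437}{50}\right) - 9965 = \left(4197 + \frac{2437}{50}\right) - 9965 = \frac{212287}{50} - 9965 = - \frac{285963}{50}$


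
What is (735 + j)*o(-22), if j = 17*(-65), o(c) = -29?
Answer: 10730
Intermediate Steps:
j = -1105
(735 + j)*o(-22) = (735 - 1105)*(-29) = -370*(-29) = 10730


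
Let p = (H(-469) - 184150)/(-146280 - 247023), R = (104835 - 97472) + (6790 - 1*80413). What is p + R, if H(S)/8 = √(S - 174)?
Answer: -26060072630/393303 - 8*I*√643/393303 ≈ -66260.0 - 0.00051578*I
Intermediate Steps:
H(S) = 8*√(-174 + S) (H(S) = 8*√(S - 174) = 8*√(-174 + S))
R = -66260 (R = 7363 + (6790 - 80413) = 7363 - 73623 = -66260)
p = 184150/393303 - 8*I*√643/393303 (p = (8*√(-174 - 469) - 184150)/(-146280 - 247023) = (8*√(-643) - 184150)/(-393303) = (8*(I*√643) - 184150)*(-1/393303) = (8*I*√643 - 184150)*(-1/393303) = (-184150 + 8*I*√643)*(-1/393303) = 184150/393303 - 8*I*√643/393303 ≈ 0.46821 - 0.00051578*I)
p + R = (184150/393303 - 8*I*√643/393303) - 66260 = -26060072630/393303 - 8*I*√643/393303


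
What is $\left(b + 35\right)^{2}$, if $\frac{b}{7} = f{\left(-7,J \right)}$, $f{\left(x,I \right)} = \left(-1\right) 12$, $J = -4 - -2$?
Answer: $2401$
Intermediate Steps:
$J = -2$ ($J = -4 + 2 = -2$)
$f{\left(x,I \right)} = -12$
$b = -84$ ($b = 7 \left(-12\right) = -84$)
$\left(b + 35\right)^{2} = \left(-84 + 35\right)^{2} = \left(-49\right)^{2} = 2401$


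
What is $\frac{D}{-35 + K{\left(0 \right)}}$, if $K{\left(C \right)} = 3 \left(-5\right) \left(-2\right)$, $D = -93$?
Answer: $\frac{93}{5} \approx 18.6$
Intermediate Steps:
$K{\left(C \right)} = 30$ ($K{\left(C \right)} = \left(-15\right) \left(-2\right) = 30$)
$\frac{D}{-35 + K{\left(0 \right)}} = - \frac{93}{-35 + 30} = - \frac{93}{-5} = \left(-93\right) \left(- \frac{1}{5}\right) = \frac{93}{5}$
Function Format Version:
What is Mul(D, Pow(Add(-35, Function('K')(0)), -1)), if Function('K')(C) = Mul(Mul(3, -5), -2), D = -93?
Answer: Rational(93, 5) ≈ 18.600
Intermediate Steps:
Function('K')(C) = 30 (Function('K')(C) = Mul(-15, -2) = 30)
Mul(D, Pow(Add(-35, Function('K')(0)), -1)) = Mul(-93, Pow(Add(-35, 30), -1)) = Mul(-93, Pow(-5, -1)) = Mul(-93, Rational(-1, 5)) = Rational(93, 5)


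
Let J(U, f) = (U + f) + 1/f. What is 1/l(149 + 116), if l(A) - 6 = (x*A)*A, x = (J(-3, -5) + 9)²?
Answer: 1/44950 ≈ 2.2247e-5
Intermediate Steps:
J(U, f) = U + f + 1/f
x = 16/25 (x = ((-3 - 5 + 1/(-5)) + 9)² = ((-3 - 5 - ⅕) + 9)² = (-41/5 + 9)² = (⅘)² = 16/25 ≈ 0.64000)
l(A) = 6 + 16*A²/25 (l(A) = 6 + (16*A/25)*A = 6 + 16*A²/25)
1/l(149 + 116) = 1/(6 + 16*(149 + 116)²/25) = 1/(6 + (16/25)*265²) = 1/(6 + (16/25)*70225) = 1/(6 + 44944) = 1/44950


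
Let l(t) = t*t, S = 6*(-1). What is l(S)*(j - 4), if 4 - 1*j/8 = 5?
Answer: -432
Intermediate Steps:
S = -6
j = -8 (j = 32 - 8*5 = 32 - 40 = -8)
l(t) = t²
l(S)*(j - 4) = (-6)²*(-8 - 4) = 36*(-12) = -432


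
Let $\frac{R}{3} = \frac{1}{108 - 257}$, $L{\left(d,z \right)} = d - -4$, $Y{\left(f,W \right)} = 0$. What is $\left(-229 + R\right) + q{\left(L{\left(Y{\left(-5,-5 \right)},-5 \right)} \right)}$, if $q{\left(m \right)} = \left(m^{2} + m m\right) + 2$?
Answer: $- \frac{29058}{149} \approx -195.02$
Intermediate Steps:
$L{\left(d,z \right)} = 4 + d$ ($L{\left(d,z \right)} = d + 4 = 4 + d$)
$R = - \frac{3}{149}$ ($R = \frac{3}{108 - 257} = \frac{3}{-149} = 3 \left(- \frac{1}{149}\right) = - \frac{3}{149} \approx -0.020134$)
$q{\left(m \right)} = 2 + 2 m^{2}$ ($q{\left(m \right)} = \left(m^{2} + m^{2}\right) + 2 = 2 m^{2} + 2 = 2 + 2 m^{2}$)
$\left(-229 + R\right) + q{\left(L{\left(Y{\left(-5,-5 \right)},-5 \right)} \right)} = \left(-229 - \frac{3}{149}\right) + \left(2 + 2 \left(4 + 0\right)^{2}\right) = - \frac{34124}{149} + \left(2 + 2 \cdot 4^{2}\right) = - \frac{34124}{149} + \left(2 + 2 \cdot 16\right) = - \frac{34124}{149} + \left(2 + 32\right) = - \frac{34124}{149} + 34 = - \frac{29058}{149}$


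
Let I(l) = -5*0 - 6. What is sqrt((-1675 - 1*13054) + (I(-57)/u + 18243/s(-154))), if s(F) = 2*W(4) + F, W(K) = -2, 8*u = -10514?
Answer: I*sqrt(10241285126022398)/830606 ≈ 121.84*I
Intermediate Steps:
u = -5257/4 (u = (1/8)*(-10514) = -5257/4 ≈ -1314.3)
I(l) = -6 (I(l) = 0 - 6 = -6)
s(F) = -4 + F (s(F) = 2*(-2) + F = -4 + F)
sqrt((-1675 - 1*13054) + (I(-57)/u + 18243/s(-154))) = sqrt((-1675 - 1*13054) + (-6/(-5257/4) + 18243/(-4 - 154))) = sqrt((-1675 - 13054) + (-6*(-4/5257) + 18243/(-158))) = sqrt(-14729 + (24/5257 + 18243*(-1/158))) = sqrt(-14729 + (24/5257 - 18243/158)) = sqrt(-14729 - 95899659/830606) = sqrt(-12329895433/830606) = I*sqrt(10241285126022398)/830606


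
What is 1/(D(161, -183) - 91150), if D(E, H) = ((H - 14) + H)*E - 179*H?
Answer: -1/119573 ≈ -8.3631e-6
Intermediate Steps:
D(E, H) = -179*H + E*(-14 + 2*H) (D(E, H) = ((-14 + H) + H)*E - 179*H = (-14 + 2*H)*E - 179*H = E*(-14 + 2*H) - 179*H = -179*H + E*(-14 + 2*H))
1/(D(161, -183) - 91150) = 1/((-179*(-183) - 14*161 + 2*161*(-183)) - 91150) = 1/((32757 - 2254 - 58926) - 91150) = 1/(-28423 - 91150) = 1/(-119573) = -1/119573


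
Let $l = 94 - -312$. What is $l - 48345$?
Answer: $-47939$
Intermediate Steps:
$l = 406$ ($l = 94 + 312 = 406$)
$l - 48345 = 406 - 48345 = -47939$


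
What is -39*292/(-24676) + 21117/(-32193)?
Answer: -12872434/66199539 ≈ -0.19445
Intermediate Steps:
-39*292/(-24676) + 21117/(-32193) = -11388*(-1/24676) + 21117*(-1/32193) = 2847/6169 - 7039/10731 = -12872434/66199539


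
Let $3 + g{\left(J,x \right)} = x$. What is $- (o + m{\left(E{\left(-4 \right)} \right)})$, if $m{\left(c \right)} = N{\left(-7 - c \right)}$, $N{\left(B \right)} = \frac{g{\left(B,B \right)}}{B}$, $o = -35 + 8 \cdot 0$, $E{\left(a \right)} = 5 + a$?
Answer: $\frac{269}{8} \approx 33.625$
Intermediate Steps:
$g{\left(J,x \right)} = -3 + x$
$o = -35$ ($o = -35 + 0 = -35$)
$N{\left(B \right)} = \frac{-3 + B}{B}$
$m{\left(c \right)} = \frac{-10 - c}{-7 - c}$ ($m{\left(c \right)} = \frac{-3 - \left(7 + c\right)}{-7 - c} = \frac{-10 - c}{-7 - c}$)
$- (o + m{\left(E{\left(-4 \right)} \right)}) = - (-35 + \frac{10 + \left(5 - 4\right)}{7 + \left(5 - 4\right)}) = - (-35 + \frac{10 + 1}{7 + 1}) = - (-35 + \frac{1}{8} \cdot 11) = - (-35 + \frac{11}{8}) = \left(-1\right) \left(- \frac{269}{8}\right) = \frac{269}{8}$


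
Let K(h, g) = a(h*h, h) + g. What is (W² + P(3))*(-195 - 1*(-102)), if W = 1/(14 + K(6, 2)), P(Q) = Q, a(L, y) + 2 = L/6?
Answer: -111693/400 ≈ -279.23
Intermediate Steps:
a(L, y) = -2 + L/6
K(h, g) = -2 + g + h²/6 (K(h, g) = (-2 + (h*h)/6) + g = (-2 + h²/6) + g = -2 + g + h²/6)
W = 1/20 (W = 1/(14 + (-2 + 2 + (⅙)*6²)) = 1/(14 + (-2 + 2 + (⅙)*36)) = 1/(14 + (-2 + 2 + 6)) = 1/(14 + 6) = 1/20 ≈ 0.050000)
(W² + P(3))*(-195 - 1*(-102)) = ((1/20)² + 3)*(-195 - 1*(-102)) = (1/400 + 3)*(-195 + 102) = (1201/400)*(-93) = -111693/400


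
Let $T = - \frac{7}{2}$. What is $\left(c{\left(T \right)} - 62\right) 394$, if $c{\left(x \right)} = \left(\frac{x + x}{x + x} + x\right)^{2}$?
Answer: $- \frac{43931}{2} \approx -21966.0$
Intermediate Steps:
$T = - \frac{7}{2}$ ($T = \left(-7\right) \frac{1}{2} = - \frac{7}{2} \approx -3.5$)
$c{\left(x \right)} = \left(1 + x\right)^{2}$ ($c{\left(x \right)} = \left(\frac{2 x}{2 x} + x\right)^{2} = \left(2 x \frac{1}{2 x} + x\right)^{2} = \left(1 + x\right)^{2}$)
$\left(c{\left(T \right)} - 62\right) 394 = \left(\left(1 - \frac{7}{2}\right)^{2} - 62\right) 394 = \left(\left(- \frac{5}{2}\right)^{2} - 62\right) 394 = \left(\frac{25}{4} - 62\right) 394 = \left(- \frac{223}{4}\right) 394 = - \frac{43931}{2}$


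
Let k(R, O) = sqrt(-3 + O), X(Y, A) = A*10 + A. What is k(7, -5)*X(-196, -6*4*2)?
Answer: -1056*I*sqrt(2) ≈ -1493.4*I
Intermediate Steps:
X(Y, A) = 11*A (X(Y, A) = 10*A + A = 11*A)
k(7, -5)*X(-196, -6*4*2) = sqrt(-3 - 5)*(11*(-6*4*2)) = sqrt(-8)*(11*(-24*2)) = (2*I*sqrt(2))*(11*(-48)) = (2*I*sqrt(2))*(-528) = -1056*I*sqrt(2)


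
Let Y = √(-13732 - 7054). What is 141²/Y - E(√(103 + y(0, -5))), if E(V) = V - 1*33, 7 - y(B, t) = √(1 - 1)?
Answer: 33 - √110 - 19881*I*√20786/20786 ≈ 22.512 - 137.9*I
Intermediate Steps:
y(B, t) = 7 (y(B, t) = 7 - √(1 - 1) = 7 - √0 = 7 - 1*0 = 7 + 0 = 7)
E(V) = -33 + V (E(V) = V - 33 = -33 + V)
Y = I*√20786 (Y = √(-20786) = I*√20786 ≈ 144.17*I)
141²/Y - E(√(103 + y(0, -5))) = 141²/((I*√20786)) - (-33 + √(103 + 7)) = 19881*(-I*√20786/20786) - (-33 + √110) = -19881*I*√20786/20786 + (33 - √110) = 33 - √110 - 19881*I*√20786/20786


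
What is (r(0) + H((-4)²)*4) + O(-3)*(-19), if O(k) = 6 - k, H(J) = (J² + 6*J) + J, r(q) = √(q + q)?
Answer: 1301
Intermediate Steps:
r(q) = √2*√q (r(q) = √(2*q) = √2*√q)
H(J) = J² + 7*J
(r(0) + H((-4)²)*4) + O(-3)*(-19) = (√2*√0 + ((-4)²*(7 + (-4)²))*4) + (6 - 1*(-3))*(-19) = (√2*0 + (16*(7 + 16))*4) + (6 + 3)*(-19) = (0 + (16*23)*4) + 9*(-19) = (0 + 368*4) - 171 = (0 + 1472) - 171 = 1472 - 171 = 1301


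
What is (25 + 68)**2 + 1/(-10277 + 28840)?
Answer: 160551388/18563 ≈ 8649.0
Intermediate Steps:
(25 + 68)**2 + 1/(-10277 + 28840) = 93**2 + 1/18563 = 8649 + 1/18563 = 160551388/18563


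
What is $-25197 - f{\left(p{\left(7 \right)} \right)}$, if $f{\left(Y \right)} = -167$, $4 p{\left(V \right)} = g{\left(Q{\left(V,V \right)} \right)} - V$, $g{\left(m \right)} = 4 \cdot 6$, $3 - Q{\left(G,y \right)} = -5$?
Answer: $-25030$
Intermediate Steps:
$Q{\left(G,y \right)} = 8$ ($Q{\left(G,y \right)} = 3 - -5 = 3 + 5 = 8$)
$g{\left(m \right)} = 24$
$p{\left(V \right)} = 6 - \frac{V}{4}$ ($p{\left(V \right)} = \frac{24 - V}{4} = 6 - \frac{V}{4}$)
$-25197 - f{\left(p{\left(7 \right)} \right)} = -25197 - -167 = -25197 + 167 = -25030$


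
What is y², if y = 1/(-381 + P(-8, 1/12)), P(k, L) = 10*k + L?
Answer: 144/30591961 ≈ 4.7071e-6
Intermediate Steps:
P(k, L) = L + 10*k
y = -12/5531 (y = 1/(-381 + (1/12 + 10*(-8))) = 1/(-381 + (1/12 - 80)) = 1/(-381 - 959/12) = 1/(-5531/12) = -12/5531 ≈ -0.0021696)
y² = (-12/5531)² = 144/30591961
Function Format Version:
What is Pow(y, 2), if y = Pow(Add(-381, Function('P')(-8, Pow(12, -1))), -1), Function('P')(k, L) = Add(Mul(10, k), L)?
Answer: Rational(144, 30591961) ≈ 4.7071e-6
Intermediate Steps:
Function('P')(k, L) = Add(L, Mul(10, k))
y = Rational(-12, 5531) (y = Pow(Add(-381, Add(Pow(12, -1), Mul(10, -8))), -1) = Pow(Add(-381, Add(Rational(1, 12), -80)), -1) = Pow(Add(-381, Rational(-959, 12)), -1) = Pow(Rational(-5531, 12), -1) = Rational(-12, 5531) ≈ -0.0021696)
Pow(y, 2) = Pow(Rational(-12, 5531), 2) = Rational(144, 30591961)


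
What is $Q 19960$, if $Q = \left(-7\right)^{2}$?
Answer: $978040$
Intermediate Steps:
$Q = 49$
$Q 19960 = 49 \cdot 19960 = 978040$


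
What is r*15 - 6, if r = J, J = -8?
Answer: -126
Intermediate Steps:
r = -8
r*15 - 6 = -8*15 - 6 = -120 - 6 = -126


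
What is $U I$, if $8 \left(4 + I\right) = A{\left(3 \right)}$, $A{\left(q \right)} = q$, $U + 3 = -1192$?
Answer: $\frac{34655}{8} \approx 4331.9$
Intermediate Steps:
$U = -1195$ ($U = -3 - 1192 = -1195$)
$I = - \frac{29}{8}$ ($I = -4 + \frac{1}{8} \cdot 3 = -4 + \frac{3}{8} = - \frac{29}{8} \approx -3.625$)
$U I = \left(-1195\right) \left(- \frac{29}{8}\right) = \frac{34655}{8}$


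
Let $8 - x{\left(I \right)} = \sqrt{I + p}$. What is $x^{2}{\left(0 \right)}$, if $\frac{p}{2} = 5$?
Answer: $\left(8 - \sqrt{10}\right)^{2} \approx 23.404$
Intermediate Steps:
$p = 10$ ($p = 2 \cdot 5 = 10$)
$x{\left(I \right)} = 8 - \sqrt{10 + I}$ ($x{\left(I \right)} = 8 - \sqrt{I + 10} = 8 - \sqrt{10 + I}$)
$x^{2}{\left(0 \right)} = \left(8 - \sqrt{10 + 0}\right)^{2} = \left(8 - \sqrt{10}\right)^{2}$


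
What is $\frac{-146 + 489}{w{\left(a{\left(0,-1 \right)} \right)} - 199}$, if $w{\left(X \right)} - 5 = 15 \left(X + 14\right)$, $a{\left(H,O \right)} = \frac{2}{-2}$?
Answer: $343$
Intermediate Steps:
$a{\left(H,O \right)} = -1$ ($a{\left(H,O \right)} = 2 \left(- \frac{1}{2}\right) = -1$)
$w{\left(X \right)} = 215 + 15 X$ ($w{\left(X \right)} = 5 + 15 \left(X + 14\right) = 5 + 15 \left(14 + X\right) = 5 + \left(210 + 15 X\right) = 215 + 15 X$)
$\frac{-146 + 489}{w{\left(a{\left(0,-1 \right)} \right)} - 199} = \frac{-146 + 489}{\left(215 + 15 \left(-1\right)\right) - 199} = \frac{343}{\left(215 - 15\right) - 199} = \frac{343}{200 - 199} = \frac{343}{1} = 343 \cdot 1 = 343$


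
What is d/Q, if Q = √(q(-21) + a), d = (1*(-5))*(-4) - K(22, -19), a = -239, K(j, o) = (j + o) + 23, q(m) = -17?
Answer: 3*I/8 ≈ 0.375*I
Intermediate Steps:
K(j, o) = 23 + j + o
d = -6 (d = (1*(-5))*(-4) - (23 + 22 - 19) = -5*(-4) - 1*26 = 20 - 26 = -6)
Q = 16*I (Q = √(-17 - 239) = √(-256) = 16*I ≈ 16.0*I)
d/Q = -6*(-I/16) = -(-3)*I/8 = 3*I/8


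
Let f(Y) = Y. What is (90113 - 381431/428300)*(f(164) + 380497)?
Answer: 14691617564106009/428300 ≈ 3.4302e+10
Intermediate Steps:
(90113 - 381431/428300)*(f(164) + 380497) = (90113 - 381431/428300)*(164 + 380497) = (90113 - 381431*1/428300)*380661 = (90113 - 381431/428300)*380661 = (38595016469/428300)*380661 = 14691617564106009/428300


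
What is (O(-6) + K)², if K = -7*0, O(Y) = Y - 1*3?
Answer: 81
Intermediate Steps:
O(Y) = -3 + Y (O(Y) = Y - 3 = -3 + Y)
K = 0
(O(-6) + K)² = ((-3 - 6) + 0)² = (-9 + 0)² = (-9)² = 81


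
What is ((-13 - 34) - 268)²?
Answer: 99225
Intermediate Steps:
((-13 - 34) - 268)² = (-47 - 268)² = (-315)² = 99225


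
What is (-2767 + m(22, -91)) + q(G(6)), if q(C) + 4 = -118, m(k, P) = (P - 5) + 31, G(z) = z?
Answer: -2954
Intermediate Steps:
m(k, P) = 26 + P (m(k, P) = (-5 + P) + 31 = 26 + P)
q(C) = -122 (q(C) = -4 - 118 = -122)
(-2767 + m(22, -91)) + q(G(6)) = (-2767 + (26 - 91)) - 122 = (-2767 - 65) - 122 = -2832 - 122 = -2954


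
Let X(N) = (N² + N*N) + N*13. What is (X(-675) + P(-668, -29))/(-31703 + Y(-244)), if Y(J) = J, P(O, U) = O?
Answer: -39209/1389 ≈ -28.228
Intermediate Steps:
X(N) = 2*N² + 13*N (X(N) = (N² + N²) + 13*N = 2*N² + 13*N)
(X(-675) + P(-668, -29))/(-31703 + Y(-244)) = (-675*(13 + 2*(-675)) - 668)/(-31703 - 244) = (-675*(13 - 1350) - 668)/(-31947) = (-675*(-1337) - 668)*(-1/31947) = (902475 - 668)*(-1/31947) = 901807*(-1/31947) = -39209/1389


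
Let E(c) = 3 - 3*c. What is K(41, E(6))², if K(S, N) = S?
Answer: 1681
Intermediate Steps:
K(41, E(6))² = 41² = 1681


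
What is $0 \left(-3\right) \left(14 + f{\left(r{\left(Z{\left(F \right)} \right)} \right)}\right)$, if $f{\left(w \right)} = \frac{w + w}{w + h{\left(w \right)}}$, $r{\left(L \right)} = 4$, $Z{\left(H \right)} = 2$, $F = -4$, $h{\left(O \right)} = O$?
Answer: $0$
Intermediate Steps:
$f{\left(w \right)} = 1$ ($f{\left(w \right)} = \frac{w + w}{w + w} = \frac{2 w}{2 w} = 2 w \frac{1}{2 w} = 1$)
$0 \left(-3\right) \left(14 + f{\left(r{\left(Z{\left(F \right)} \right)} \right)}\right) = 0 \left(-3\right) \left(14 + 1\right) = 0 \cdot 15 = 0$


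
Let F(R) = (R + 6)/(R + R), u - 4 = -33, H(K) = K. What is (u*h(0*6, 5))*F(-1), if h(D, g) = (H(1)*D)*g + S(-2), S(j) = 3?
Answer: 435/2 ≈ 217.50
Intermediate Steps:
u = -29 (u = 4 - 33 = -29)
F(R) = (6 + R)/(2*R) (F(R) = (6 + R)/((2*R)) = (6 + R)*(1/(2*R)) = (6 + R)/(2*R))
h(D, g) = 3 + D*g (h(D, g) = (1*D)*g + 3 = D*g + 3 = 3 + D*g)
(u*h(0*6, 5))*F(-1) = (-29*(3 + (0*6)*5))*((½)*(6 - 1)/(-1)) = (-29*(3 + 0*5))*((½)*(-1)*5) = -29*(3 + 0)*(-5/2) = -29*3*(-5/2) = -87*(-5/2) = 435/2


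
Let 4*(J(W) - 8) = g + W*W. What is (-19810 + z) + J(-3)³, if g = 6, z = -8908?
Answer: -1734129/64 ≈ -27096.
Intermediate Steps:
J(W) = 19/2 + W²/4 (J(W) = 8 + (6 + W*W)/4 = 8 + (6 + W²)/4 = 8 + (3/2 + W²/4) = 19/2 + W²/4)
(-19810 + z) + J(-3)³ = (-19810 - 8908) + (19/2 + (¼)*(-3)²)³ = -28718 + (19/2 + (¼)*9)³ = -28718 + (19/2 + 9/4)³ = -28718 + (47/4)³ = -28718 + 103823/64 = -1734129/64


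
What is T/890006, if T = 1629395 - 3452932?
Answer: -1823537/890006 ≈ -2.0489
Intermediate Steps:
T = -1823537
T/890006 = -1823537/890006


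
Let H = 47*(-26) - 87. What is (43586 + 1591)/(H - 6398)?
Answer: -15059/2569 ≈ -5.8618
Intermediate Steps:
H = -1309 (H = -1222 - 87 = -1309)
(43586 + 1591)/(H - 6398) = (43586 + 1591)/(-1309 - 6398) = 45177/(-7707) = 45177*(-1/7707) = -15059/2569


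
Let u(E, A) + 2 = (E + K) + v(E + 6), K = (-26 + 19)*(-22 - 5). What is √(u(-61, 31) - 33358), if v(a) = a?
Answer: I*√33287 ≈ 182.45*I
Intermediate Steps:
K = 189 (K = -7*(-27) = 189)
u(E, A) = 193 + 2*E (u(E, A) = -2 + ((E + 189) + (E + 6)) = -2 + ((189 + E) + (6 + E)) = -2 + (195 + 2*E) = 193 + 2*E)
√(u(-61, 31) - 33358) = √((193 + 2*(-61)) - 33358) = √((193 - 122) - 33358) = √(71 - 33358) = √(-33287) = I*√33287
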